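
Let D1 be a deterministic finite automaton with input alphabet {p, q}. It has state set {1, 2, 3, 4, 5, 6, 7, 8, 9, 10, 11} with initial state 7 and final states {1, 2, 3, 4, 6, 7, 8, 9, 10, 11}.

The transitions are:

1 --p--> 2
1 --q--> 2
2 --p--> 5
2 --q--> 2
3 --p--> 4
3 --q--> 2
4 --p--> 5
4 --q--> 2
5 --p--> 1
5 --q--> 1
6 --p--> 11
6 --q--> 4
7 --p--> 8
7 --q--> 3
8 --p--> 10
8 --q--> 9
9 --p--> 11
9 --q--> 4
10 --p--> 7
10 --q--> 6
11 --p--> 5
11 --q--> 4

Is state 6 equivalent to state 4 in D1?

Every state is reachable, so we keep all 11.
P0 = {1,2,3,4,6,7,8,9,10,11} | {5}.
On input p, block {1,2,3,4,6,7,8,9,10,11} splits into {1,3,6,7,8,9,10} and {2,4,11}.
Split {1,3,6,7,8,9,10} by δ(·,p) → {1,3,6,9} and {7,8,10}.
The partition is now stable with 4 blocks: {1,3,6,9} | {5} | {2,4,11} | {7,8,10}.
6 and 4 end up in different blocks, so they are distinguishable. For instance, the string 'p' is accepted from only 6.

No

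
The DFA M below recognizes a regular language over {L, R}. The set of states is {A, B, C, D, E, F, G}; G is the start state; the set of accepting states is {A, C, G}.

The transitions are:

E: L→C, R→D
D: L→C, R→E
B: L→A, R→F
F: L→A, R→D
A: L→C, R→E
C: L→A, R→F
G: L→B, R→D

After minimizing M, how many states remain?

Start with accepting vs non-accepting: {A,C,G} | {B,D,E,F}.
Split {A,C,G} by δ(·,L) → {A,C} and {G}.
The partition is now stable with 3 blocks: {A,C} | {B,D,E,F} | {G}.

3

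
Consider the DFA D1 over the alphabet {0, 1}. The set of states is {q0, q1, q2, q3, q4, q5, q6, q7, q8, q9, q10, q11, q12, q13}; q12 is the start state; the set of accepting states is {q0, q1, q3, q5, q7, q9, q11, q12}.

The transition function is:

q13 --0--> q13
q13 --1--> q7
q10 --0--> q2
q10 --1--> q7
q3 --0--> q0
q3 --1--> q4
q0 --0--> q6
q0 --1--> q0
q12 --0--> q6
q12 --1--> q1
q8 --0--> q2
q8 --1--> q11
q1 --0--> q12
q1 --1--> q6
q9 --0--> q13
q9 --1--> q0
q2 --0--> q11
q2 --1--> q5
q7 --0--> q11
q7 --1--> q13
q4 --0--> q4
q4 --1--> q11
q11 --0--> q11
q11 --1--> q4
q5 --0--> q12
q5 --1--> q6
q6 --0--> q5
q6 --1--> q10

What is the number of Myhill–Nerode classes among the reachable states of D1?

7

States {q0,q3,q8,q9} cannot be reached from the start state, so discard them.
Start with accepting vs non-accepting: {q1,q5,q7,q11,q12} | {q2,q4,q6,q10,q13}.
Split {q1,q5,q7,q11,q12} by δ(·,0) → {q1,q5,q7,q11} and {q12}.
On input 0, block {q1,q5,q7,q11} splits into {q1,q5} and {q7,q11}.
On input 0, block {q2,q4,q6,q10,q13} splits into {q4,q10,q13} and {q2} and {q6}.
Refine {q4,q10,q13} on symbol 0: members go to different blocks, giving {q4,q13} and {q10}.
No further refinement is possible. Final partition (7 blocks): {q1,q5} | {q4,q13} | {q12} | {q7,q11} | {q2} | {q6} | {q10}.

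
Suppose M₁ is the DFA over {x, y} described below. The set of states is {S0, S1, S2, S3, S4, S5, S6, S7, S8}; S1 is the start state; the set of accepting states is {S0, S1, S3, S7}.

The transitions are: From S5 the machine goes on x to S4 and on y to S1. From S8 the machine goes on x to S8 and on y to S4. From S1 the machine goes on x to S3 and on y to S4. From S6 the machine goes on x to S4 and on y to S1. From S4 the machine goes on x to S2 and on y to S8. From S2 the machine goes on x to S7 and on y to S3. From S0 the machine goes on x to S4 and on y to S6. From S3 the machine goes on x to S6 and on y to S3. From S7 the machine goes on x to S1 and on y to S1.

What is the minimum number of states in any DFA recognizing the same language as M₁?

7

First remove the unreachable states {S0,S5}; 7 states remain.
Initial partition by acceptance: {S1,S3,S7} | {S2,S4,S6,S8}.
Refine {S1,S3,S7} on symbol x: members go to different blocks, giving {S1,S7} and {S3}.
Refine {S1,S7} on symbol x: members go to different blocks, giving {S1} and {S7}.
Split {S2,S4,S6,S8} by δ(·,x) → {S4,S6,S8} and {S2}.
Split {S4,S6,S8} by δ(·,x) → {S6,S8} and {S4}.
Refine {S6,S8} on symbol x: members go to different blocks, giving {S6} and {S8}.
Stable partition: {S1} | {S6} | {S3} | {S7} | {S2} | {S4} | {S8} — 7 equivalence classes.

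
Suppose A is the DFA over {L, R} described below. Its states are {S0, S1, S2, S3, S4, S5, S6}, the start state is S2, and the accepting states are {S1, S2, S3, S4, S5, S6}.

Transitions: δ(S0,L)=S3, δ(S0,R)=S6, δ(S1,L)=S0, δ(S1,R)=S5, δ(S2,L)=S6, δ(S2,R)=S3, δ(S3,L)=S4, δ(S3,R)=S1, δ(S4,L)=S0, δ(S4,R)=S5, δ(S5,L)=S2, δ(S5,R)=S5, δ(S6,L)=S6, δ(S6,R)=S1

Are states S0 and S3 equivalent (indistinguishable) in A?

Every state is reachable, so we keep all 7.
Initial partition by acceptance: {S1,S2,S3,S4,S5,S6} | {S0}.
On input L, block {S1,S2,S3,S4,S5,S6} splits into {S2,S3,S5,S6} and {S1,S4}.
Split {S2,S3,S5,S6} by δ(·,L) → {S2,S5,S6} and {S3}.
On input R, block {S2,S5,S6} splits into {S2} and {S5} and {S6}.
The partition is now stable with 6 blocks: {S2} | {S0} | {S1,S4} | {S3} | {S5} | {S6}.
S0 and S3 end up in different blocks, so they are distinguishable. For instance, the string 'ε' is accepted from only S3.

No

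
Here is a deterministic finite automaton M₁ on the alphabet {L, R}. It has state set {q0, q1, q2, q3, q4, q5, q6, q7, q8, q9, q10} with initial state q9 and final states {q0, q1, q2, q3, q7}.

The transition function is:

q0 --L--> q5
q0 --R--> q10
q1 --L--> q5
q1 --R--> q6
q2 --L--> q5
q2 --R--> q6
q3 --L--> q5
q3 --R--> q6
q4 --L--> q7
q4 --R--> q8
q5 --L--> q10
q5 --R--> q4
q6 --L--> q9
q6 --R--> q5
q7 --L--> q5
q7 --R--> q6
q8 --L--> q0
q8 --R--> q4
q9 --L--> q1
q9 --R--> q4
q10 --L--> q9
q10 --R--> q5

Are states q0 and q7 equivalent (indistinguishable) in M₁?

Yes

First remove the unreachable states {q2,q3}; 9 states remain.
P0 = {q0,q1,q7} | {q4,q5,q6,q8,q9,q10}.
On input L, block {q4,q5,q6,q8,q9,q10} splits into {q4,q8,q9} and {q5,q6,q10}.
Refine {q5,q6,q10} on symbol L: members go to different blocks, giving {q6,q10} and {q5}.
Stable partition: {q0,q1,q7} | {q4,q8,q9} | {q6,q10} | {q5} — 4 equivalence classes.
q0 and q7 lie in the same block of the stable partition, so they are equivalent — no string distinguishes them.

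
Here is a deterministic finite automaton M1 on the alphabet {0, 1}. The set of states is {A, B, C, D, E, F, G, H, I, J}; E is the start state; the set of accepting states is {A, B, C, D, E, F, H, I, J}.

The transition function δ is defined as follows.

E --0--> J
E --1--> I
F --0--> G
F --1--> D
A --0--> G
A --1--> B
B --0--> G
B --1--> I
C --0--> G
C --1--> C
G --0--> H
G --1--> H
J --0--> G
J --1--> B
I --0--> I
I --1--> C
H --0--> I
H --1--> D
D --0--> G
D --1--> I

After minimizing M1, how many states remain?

7

First remove the unreachable states {A,F}; 8 states remain.
Start with accepting vs non-accepting: {B,C,D,E,H,I,J} | {G}.
Refine {B,C,D,E,H,I,J} on symbol 0: members go to different blocks, giving {B,C,D,J} and {E,H,I}.
Refine {B,C,D,J} on symbol 1: members go to different blocks, giving {B,D} and {C,J}.
Split {E,H,I} by δ(·,0) → {H,I} and {E}.
On input 1, block {H,I} splits into {H} and {I}.
Refine {C,J} on symbol 1: members go to different blocks, giving {C} and {J}.
The partition is now stable with 7 blocks: {B,D} | {G} | {H} | {C} | {E} | {I} | {J}.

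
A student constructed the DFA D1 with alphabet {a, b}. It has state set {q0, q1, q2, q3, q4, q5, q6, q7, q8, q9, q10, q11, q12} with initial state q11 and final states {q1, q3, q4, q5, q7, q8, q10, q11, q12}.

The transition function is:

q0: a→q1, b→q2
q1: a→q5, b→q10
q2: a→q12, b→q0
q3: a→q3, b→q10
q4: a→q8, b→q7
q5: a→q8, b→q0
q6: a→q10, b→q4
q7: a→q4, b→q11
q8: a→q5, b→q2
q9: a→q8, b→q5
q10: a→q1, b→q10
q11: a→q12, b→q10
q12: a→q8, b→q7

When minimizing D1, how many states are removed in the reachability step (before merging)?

Starting at q11 and following transitions, the reachable set is {q0, q1, q2, q4, q5, q7, q8, q10, q11, q12}. That leaves q3, q6, q9 unreachable — 3 in total.

3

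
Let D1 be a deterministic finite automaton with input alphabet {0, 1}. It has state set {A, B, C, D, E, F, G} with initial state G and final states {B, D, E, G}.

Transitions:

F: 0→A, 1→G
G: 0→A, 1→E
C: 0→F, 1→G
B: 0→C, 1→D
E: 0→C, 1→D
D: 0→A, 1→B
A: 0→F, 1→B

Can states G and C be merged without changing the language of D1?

No

Every state is reachable, so we keep all 7.
Start with accepting vs non-accepting: {B,D,E,G} | {A,C,F}.
Stable partition: {B,D,E,G} | {A,C,F} — 2 equivalence classes.
G and C end up in different blocks, so they are distinguishable. For instance, the string 'ε' is accepted from only G.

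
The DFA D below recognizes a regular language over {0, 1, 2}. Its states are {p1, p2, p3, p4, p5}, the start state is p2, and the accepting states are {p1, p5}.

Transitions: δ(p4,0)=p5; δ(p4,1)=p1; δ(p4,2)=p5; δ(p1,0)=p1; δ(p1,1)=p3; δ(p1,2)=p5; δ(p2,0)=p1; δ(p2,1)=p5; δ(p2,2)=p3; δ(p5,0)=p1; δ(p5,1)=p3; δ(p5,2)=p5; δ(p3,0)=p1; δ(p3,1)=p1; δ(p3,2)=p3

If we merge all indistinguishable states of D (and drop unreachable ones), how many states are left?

2

Reachable states from the start: {p1,p2,p3,p5}. Unreachable: {p4} — drop them.
Start with accepting vs non-accepting: {p1,p5} | {p2,p3}.
Stable partition: {p1,p5} | {p2,p3} — 2 equivalence classes.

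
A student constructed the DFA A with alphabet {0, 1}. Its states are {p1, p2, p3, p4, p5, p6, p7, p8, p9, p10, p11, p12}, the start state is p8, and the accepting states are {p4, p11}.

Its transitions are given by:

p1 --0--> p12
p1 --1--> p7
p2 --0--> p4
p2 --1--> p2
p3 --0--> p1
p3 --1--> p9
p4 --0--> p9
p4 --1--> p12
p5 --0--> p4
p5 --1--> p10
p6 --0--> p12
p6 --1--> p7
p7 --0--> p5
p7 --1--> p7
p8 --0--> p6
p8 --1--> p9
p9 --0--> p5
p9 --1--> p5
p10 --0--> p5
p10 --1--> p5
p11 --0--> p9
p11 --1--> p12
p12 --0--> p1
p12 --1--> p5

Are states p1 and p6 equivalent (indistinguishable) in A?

Yes

States {p2,p3,p11} cannot be reached from the start state, so discard them.
Initial partition by acceptance: {p4} | {p1,p5,p6,p7,p8,p9,p10,p12}.
Refine {p1,p5,p6,p7,p8,p9,p10,p12} on symbol 0: members go to different blocks, giving {p1,p6,p7,p8,p9,p10,p12} and {p5}.
On input 0, block {p1,p6,p7,p8,p9,p10,p12} splits into {p1,p6,p8,p12} and {p7,p9,p10}.
Split {p1,p6,p8,p12} by δ(·,1) → {p1,p6,p8} and {p12}.
Refine {p1,p6,p8} on symbol 0: members go to different blocks, giving {p1,p6} and {p8}.
Split {p7,p9,p10} by δ(·,1) → {p9,p10} and {p7}.
Stable partition: {p4} | {p1,p6} | {p5} | {p9,p10} | {p12} | {p8} | {p7} — 7 equivalence classes.
p1 and p6 lie in the same block of the stable partition, so they are equivalent — no string distinguishes them.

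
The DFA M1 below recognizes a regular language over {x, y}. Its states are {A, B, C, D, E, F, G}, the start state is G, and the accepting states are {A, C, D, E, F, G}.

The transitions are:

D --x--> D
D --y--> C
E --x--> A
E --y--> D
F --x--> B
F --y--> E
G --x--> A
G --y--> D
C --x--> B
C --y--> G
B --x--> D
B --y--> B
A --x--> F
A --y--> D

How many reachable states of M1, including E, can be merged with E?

2

Initial partition by acceptance: {A,C,D,E,F,G} | {B}.
Refine {A,C,D,E,F,G} on symbol x: members go to different blocks, giving {A,D,E,G} and {C,F}.
Refine {A,D,E,G} on symbol x: members go to different blocks, giving {D,E,G} and {A}.
Refine {D,E,G} on symbol x: members go to different blocks, giving {E,G} and {D}.
Stable partition: {E,G} | {B} | {C,F} | {A} | {D} — 5 equivalence classes.
State E belongs to the block {E,G}, which has 2 states.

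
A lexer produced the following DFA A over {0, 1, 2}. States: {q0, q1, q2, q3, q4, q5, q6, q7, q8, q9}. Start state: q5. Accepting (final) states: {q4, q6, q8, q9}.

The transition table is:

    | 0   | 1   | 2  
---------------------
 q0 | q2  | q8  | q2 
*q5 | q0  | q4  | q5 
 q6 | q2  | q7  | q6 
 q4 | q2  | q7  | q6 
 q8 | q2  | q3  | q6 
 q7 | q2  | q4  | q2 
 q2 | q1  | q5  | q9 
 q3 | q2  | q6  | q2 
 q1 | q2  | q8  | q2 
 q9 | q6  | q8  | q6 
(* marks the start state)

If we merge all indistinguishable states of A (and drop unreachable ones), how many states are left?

Start with accepting vs non-accepting: {q4,q6,q8,q9} | {q0,q1,q2,q3,q5,q7}.
Split {q4,q6,q8,q9} by δ(·,0) → {q4,q6,q8} and {q9}.
Refine {q0,q1,q2,q3,q5,q7} on symbol 1: members go to different blocks, giving {q0,q1,q3,q5,q7} and {q2}.
On input 0, block {q0,q1,q3,q5,q7} splits into {q0,q1,q3,q7} and {q5}.
Stable partition: {q4,q6,q8} | {q0,q1,q3,q7} | {q9} | {q2} | {q5} — 5 equivalence classes.

5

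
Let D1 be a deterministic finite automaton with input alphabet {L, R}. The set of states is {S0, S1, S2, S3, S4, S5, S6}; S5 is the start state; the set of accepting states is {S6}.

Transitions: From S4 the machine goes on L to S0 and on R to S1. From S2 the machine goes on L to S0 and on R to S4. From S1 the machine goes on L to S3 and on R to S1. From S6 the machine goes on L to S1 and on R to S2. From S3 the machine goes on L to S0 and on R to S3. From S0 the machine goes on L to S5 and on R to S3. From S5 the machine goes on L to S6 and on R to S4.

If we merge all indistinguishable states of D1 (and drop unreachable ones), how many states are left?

7

All states are reachable from the start state.
Initial partition by acceptance: {S6} | {S0,S1,S2,S3,S4,S5}.
Split {S0,S1,S2,S3,S4,S5} by δ(·,L) → {S0,S1,S2,S3,S4} and {S5}.
Refine {S0,S1,S2,S3,S4} on symbol L: members go to different blocks, giving {S1,S2,S3,S4} and {S0}.
Refine {S1,S2,S3,S4} on symbol L: members go to different blocks, giving {S2,S3,S4} and {S1}.
On input R, block {S2,S3,S4} splits into {S2,S3} and {S4}.
Refine {S2,S3} on symbol R: members go to different blocks, giving {S2} and {S3}.
Stable partition: {S6} | {S2} | {S5} | {S0} | {S1} | {S4} | {S3} — 7 equivalence classes.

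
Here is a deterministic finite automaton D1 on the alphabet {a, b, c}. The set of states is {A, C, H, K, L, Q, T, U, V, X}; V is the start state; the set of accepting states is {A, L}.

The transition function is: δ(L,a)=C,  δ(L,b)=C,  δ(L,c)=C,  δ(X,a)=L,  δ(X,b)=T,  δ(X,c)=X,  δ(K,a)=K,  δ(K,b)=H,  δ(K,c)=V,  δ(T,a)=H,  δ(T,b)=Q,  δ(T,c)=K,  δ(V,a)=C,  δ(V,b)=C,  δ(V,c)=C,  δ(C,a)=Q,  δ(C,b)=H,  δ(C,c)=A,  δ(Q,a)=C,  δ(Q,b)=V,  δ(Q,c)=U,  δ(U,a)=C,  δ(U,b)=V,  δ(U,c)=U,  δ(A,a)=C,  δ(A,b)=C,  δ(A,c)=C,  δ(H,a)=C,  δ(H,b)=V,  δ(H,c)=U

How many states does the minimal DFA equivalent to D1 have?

4

States {K,L,T,X} cannot be reached from the start state, so discard them.
Start with accepting vs non-accepting: {A} | {C,H,Q,U,V}.
On input c, block {C,H,Q,U,V} splits into {H,Q,U,V} and {C}.
Split {H,Q,U,V} by δ(·,b) → {H,Q,U} and {V}.
The partition is now stable with 4 blocks: {A} | {H,Q,U} | {C} | {V}.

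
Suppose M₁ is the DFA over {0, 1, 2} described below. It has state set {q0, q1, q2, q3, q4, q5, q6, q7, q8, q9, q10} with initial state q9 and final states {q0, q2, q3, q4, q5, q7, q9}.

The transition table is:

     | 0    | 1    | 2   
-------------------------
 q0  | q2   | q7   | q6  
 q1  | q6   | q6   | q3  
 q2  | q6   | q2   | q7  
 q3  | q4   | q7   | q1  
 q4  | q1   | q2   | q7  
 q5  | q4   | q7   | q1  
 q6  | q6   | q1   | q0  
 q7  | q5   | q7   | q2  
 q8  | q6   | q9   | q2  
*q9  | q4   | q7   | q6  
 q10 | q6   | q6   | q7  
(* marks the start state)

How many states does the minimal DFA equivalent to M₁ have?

States {q8,q10} cannot be reached from the start state, so discard them.
Initial partition by acceptance: {q0,q2,q3,q4,q5,q7,q9} | {q1,q6}.
On input 0, block {q0,q2,q3,q4,q5,q7,q9} splits into {q0,q3,q5,q7,q9} and {q2,q4}.
On input 0, block {q0,q3,q5,q7,q9} splits into {q0,q3,q5,q9} and {q7}.
No further refinement is possible. Final partition (4 blocks): {q0,q3,q5,q9} | {q1,q6} | {q2,q4} | {q7}.

4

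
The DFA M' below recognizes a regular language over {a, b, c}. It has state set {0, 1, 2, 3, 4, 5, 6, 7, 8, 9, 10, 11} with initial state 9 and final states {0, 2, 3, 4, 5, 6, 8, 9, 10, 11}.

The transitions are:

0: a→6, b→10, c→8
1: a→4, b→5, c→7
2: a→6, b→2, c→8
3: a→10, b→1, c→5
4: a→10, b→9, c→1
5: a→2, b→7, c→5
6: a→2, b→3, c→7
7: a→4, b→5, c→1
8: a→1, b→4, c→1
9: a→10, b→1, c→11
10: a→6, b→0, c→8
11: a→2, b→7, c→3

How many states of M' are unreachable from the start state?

Exploring from 9, all states are eventually visited, so none are unreachable.

0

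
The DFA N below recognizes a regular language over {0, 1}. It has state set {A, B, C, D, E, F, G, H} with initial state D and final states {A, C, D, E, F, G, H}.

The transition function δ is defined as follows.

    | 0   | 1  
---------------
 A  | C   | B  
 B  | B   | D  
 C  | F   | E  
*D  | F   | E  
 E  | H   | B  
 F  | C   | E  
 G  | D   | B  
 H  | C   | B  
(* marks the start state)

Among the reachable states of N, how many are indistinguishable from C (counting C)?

3

Reachable states from the start: {B,C,D,E,F,H}. Unreachable: {A,G} — drop them.
Start with accepting vs non-accepting: {C,D,E,F,H} | {B}.
Split {C,D,E,F,H} by δ(·,1) → {C,D,F} and {E,H}.
On input 0, block {E,H} splits into {E} and {H}.
No further refinement is possible. Final partition (4 blocks): {C,D,F} | {B} | {E} | {H}.
State C belongs to the block {C,D,F}, which has 3 states.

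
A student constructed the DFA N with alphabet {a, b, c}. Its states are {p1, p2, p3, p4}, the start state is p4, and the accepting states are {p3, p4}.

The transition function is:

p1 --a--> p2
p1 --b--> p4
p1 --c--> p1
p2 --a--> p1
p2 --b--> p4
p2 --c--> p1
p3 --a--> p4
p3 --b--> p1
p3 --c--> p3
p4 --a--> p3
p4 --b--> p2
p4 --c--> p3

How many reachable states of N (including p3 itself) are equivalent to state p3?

P0 = {p3,p4} | {p1,p2}.
Stable partition: {p3,p4} | {p1,p2} — 2 equivalence classes.
The equivalence class containing p3 is {p3,p4}, of size 2.

2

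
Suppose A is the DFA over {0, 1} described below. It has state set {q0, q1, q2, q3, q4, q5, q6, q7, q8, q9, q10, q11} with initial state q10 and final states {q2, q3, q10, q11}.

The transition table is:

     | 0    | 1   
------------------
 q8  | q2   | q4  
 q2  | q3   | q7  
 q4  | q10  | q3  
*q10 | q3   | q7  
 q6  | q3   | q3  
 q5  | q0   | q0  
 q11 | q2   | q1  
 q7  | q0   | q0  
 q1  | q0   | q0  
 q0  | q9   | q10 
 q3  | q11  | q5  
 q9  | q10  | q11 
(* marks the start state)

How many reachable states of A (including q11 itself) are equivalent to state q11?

4

First remove the unreachable states {q4,q6,q8}; 9 states remain.
P0 = {q2,q3,q10,q11} | {q0,q1,q5,q7,q9}.
Split {q0,q1,q5,q7,q9} by δ(·,0) → {q0,q1,q5,q7} and {q9}.
On input 0, block {q0,q1,q5,q7} splits into {q1,q5,q7} and {q0}.
The partition is now stable with 4 blocks: {q2,q3,q10,q11} | {q1,q5,q7} | {q9} | {q0}.
State q11 belongs to the block {q2,q3,q10,q11}, which has 4 states.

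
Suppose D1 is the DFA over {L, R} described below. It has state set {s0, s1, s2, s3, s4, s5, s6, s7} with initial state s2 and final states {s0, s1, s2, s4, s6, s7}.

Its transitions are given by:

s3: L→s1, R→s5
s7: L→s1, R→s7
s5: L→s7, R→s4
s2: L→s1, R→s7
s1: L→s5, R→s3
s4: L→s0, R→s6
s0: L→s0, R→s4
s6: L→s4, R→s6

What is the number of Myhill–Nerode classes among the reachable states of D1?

5

Start with accepting vs non-accepting: {s0,s1,s2,s4,s6,s7} | {s3,s5}.
On input L, block {s0,s1,s2,s4,s6,s7} splits into {s0,s2,s4,s6,s7} and {s1}.
On input L, block {s0,s2,s4,s6,s7} splits into {s0,s4,s6} and {s2,s7}.
Split {s3,s5} by δ(·,L) → {s3} and {s5}.
No further refinement is possible. Final partition (5 blocks): {s0,s4,s6} | {s3} | {s1} | {s2,s7} | {s5}.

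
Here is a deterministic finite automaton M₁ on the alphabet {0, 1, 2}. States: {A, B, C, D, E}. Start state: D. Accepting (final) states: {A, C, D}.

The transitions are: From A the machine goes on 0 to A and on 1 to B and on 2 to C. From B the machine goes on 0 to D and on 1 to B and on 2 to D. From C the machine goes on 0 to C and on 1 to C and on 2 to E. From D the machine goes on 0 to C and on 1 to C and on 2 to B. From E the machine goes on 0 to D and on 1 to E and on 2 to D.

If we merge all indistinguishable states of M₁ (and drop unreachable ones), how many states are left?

2

First remove the unreachable states {A}; 4 states remain.
Initial partition by acceptance: {C,D} | {B,E}.
The partition is now stable with 2 blocks: {C,D} | {B,E}.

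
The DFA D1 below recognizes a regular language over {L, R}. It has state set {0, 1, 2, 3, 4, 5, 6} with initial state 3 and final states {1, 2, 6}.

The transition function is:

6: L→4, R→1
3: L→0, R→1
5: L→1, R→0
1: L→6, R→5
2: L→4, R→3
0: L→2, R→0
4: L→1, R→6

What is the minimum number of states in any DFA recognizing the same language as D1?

Every state is reachable, so we keep all 7.
Start with accepting vs non-accepting: {1,2,6} | {0,3,4,5}.
Split {1,2,6} by δ(·,L) → {2,6} and {1}.
Refine {2,6} on symbol R: members go to different blocks, giving {2} and {6}.
On input L, block {0,3,4,5} splits into {4,5} and {0} and {3}.
Split {4,5} by δ(·,R) → {4} and {5}.
The partition is now stable with 7 blocks: {2} | {4} | {1} | {6} | {0} | {3} | {5}.

7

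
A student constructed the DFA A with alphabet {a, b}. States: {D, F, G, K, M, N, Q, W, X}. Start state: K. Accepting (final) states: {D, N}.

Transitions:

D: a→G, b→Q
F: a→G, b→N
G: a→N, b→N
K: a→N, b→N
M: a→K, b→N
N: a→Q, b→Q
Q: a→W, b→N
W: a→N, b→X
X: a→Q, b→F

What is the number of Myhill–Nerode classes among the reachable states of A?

First remove the unreachable states {D,M}; 7 states remain.
Initial partition by acceptance: {N} | {F,G,K,Q,W,X}.
Split {F,G,K,Q,W,X} by δ(·,a) → {F,Q,X} and {G,K,W}.
Split {F,Q,X} by δ(·,a) → {F,Q} and {X}.
Refine {G,K,W} on symbol b: members go to different blocks, giving {G,K} and {W}.
Split {F,Q} by δ(·,a) → {F} and {Q}.
No further refinement is possible. Final partition (6 blocks): {N} | {F} | {G,K} | {X} | {W} | {Q}.

6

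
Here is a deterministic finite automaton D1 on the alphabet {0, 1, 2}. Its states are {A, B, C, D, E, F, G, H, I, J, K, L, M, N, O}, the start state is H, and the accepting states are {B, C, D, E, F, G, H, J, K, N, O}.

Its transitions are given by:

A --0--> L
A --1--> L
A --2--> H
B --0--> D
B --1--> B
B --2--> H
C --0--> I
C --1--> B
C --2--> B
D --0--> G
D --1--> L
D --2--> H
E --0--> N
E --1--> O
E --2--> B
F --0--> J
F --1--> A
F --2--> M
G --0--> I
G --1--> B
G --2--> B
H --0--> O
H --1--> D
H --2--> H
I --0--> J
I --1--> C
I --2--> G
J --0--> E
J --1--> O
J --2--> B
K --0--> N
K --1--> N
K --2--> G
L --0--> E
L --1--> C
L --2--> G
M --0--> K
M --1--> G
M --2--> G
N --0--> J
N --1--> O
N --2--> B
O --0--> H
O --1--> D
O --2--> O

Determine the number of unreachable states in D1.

BFS from H reaches {B, C, D, E, G, H, I, J, L, N, O}; the 4 state(s) A, F, K, M are never visited.

4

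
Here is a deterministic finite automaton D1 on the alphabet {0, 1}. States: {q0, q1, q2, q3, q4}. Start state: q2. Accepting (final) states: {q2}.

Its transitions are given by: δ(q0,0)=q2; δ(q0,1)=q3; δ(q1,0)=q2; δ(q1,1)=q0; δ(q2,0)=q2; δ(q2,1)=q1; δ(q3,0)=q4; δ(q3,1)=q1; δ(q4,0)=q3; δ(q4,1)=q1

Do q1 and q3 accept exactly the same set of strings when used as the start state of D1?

All states are reachable from the start state.
Start with accepting vs non-accepting: {q2} | {q0,q1,q3,q4}.
Refine {q0,q1,q3,q4} on symbol 0: members go to different blocks, giving {q0,q1} and {q3,q4}.
On input 1, block {q0,q1} splits into {q0} and {q1}.
No further refinement is possible. Final partition (4 blocks): {q2} | {q0} | {q3,q4} | {q1}.
q1 and q3 end up in different blocks, so they are distinguishable. For instance, the string '0' is accepted from only q1.

No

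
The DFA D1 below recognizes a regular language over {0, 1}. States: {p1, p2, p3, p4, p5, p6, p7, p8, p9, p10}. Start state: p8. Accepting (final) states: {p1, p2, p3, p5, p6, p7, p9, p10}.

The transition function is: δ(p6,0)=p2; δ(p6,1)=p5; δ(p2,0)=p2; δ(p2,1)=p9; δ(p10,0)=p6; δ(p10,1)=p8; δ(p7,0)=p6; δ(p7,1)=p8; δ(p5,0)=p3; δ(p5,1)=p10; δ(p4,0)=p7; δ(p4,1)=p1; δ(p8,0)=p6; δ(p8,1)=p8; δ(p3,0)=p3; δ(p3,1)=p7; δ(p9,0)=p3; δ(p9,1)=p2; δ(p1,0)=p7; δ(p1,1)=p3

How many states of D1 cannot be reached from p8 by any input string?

BFS from p8 reaches {p2, p3, p5, p6, p7, p8, p9, p10}; the 2 state(s) p1, p4 are never visited.

2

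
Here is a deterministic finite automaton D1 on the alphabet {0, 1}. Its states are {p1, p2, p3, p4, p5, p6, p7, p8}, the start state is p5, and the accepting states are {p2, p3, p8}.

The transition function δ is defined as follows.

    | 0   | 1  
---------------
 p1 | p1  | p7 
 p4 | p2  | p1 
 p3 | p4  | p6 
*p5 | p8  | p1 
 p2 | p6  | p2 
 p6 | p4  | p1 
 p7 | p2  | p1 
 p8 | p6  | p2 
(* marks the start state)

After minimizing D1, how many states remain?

Reachable states from the start: {p1,p2,p4,p5,p6,p7,p8}. Unreachable: {p3} — drop them.
Initial partition by acceptance: {p2,p8} | {p1,p4,p5,p6,p7}.
On input 0, block {p1,p4,p5,p6,p7} splits into {p4,p5,p7} and {p1,p6}.
Refine {p1,p6} on symbol 0: members go to different blocks, giving {p1} and {p6}.
No further refinement is possible. Final partition (4 blocks): {p2,p8} | {p4,p5,p7} | {p1} | {p6}.

4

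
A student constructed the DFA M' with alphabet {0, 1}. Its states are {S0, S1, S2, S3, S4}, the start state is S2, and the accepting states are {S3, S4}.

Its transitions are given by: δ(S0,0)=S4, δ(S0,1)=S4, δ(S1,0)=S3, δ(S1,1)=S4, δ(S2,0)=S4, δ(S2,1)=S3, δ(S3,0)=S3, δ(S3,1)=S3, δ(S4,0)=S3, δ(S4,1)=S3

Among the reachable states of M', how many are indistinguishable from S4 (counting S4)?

2

States {S0,S1} cannot be reached from the start state, so discard them.
Start with accepting vs non-accepting: {S3,S4} | {S2}.
No further refinement is possible. Final partition (2 blocks): {S3,S4} | {S2}.
State S4 belongs to the block {S3,S4}, which has 2 states.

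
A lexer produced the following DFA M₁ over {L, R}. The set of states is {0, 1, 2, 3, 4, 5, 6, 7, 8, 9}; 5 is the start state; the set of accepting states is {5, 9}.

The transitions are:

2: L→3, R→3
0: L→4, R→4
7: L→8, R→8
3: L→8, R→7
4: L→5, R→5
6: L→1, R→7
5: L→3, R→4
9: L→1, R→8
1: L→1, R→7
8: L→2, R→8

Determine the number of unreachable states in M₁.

4

No path from 5 leads to 0, 1, 6, 9; the other 6 states are all reachable.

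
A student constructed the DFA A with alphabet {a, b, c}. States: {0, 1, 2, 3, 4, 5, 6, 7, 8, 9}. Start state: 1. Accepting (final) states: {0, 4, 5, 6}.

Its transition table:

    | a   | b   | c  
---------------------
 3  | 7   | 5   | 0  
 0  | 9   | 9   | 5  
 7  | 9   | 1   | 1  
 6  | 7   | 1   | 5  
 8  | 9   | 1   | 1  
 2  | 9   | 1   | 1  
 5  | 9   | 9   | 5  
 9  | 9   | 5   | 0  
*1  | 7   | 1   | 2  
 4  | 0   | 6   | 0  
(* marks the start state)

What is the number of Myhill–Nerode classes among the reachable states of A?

4

States {3,4,6,8} cannot be reached from the start state, so discard them.
Start with accepting vs non-accepting: {0,5} | {1,2,7,9}.
On input b, block {1,2,7,9} splits into {1,2,7} and {9}.
Refine {1,2,7} on symbol a: members go to different blocks, giving {2,7} and {1}.
No further refinement is possible. Final partition (4 blocks): {0,5} | {2,7} | {9} | {1}.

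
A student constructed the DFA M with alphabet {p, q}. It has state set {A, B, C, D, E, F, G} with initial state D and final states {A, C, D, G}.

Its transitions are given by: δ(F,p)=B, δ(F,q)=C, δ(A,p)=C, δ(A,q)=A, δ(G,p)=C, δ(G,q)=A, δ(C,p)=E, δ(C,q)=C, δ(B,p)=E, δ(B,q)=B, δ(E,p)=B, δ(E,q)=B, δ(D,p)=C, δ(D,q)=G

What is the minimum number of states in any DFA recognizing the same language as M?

3

States {F} cannot be reached from the start state, so discard them.
Initial partition by acceptance: {A,C,D,G} | {B,E}.
Refine {A,C,D,G} on symbol p: members go to different blocks, giving {A,D,G} and {C}.
Stable partition: {A,D,G} | {B,E} | {C} — 3 equivalence classes.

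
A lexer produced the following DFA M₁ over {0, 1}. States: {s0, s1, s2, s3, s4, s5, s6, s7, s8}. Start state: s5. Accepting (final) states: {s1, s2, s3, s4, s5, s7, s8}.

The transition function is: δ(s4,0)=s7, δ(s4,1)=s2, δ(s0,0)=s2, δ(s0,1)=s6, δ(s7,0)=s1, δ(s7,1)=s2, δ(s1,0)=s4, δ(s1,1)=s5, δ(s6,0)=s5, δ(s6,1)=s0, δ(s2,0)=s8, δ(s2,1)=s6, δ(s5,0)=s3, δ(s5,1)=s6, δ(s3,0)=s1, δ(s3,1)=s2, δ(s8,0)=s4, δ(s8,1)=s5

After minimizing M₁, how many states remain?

3

Every state is reachable, so we keep all 9.
Initial partition by acceptance: {s1,s2,s3,s4,s5,s7,s8} | {s0,s6}.
On input 1, block {s1,s2,s3,s4,s5,s7,s8} splits into {s1,s3,s4,s7,s8} and {s2,s5}.
No further refinement is possible. Final partition (3 blocks): {s1,s3,s4,s7,s8} | {s0,s6} | {s2,s5}.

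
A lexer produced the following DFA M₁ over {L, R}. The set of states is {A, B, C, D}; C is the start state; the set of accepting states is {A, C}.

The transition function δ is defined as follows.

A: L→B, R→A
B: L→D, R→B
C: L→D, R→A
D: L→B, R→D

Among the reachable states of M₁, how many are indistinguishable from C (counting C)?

2

Every state is reachable, so we keep all 4.
Initial partition by acceptance: {A,C} | {B,D}.
Stable partition: {A,C} | {B,D} — 2 equivalence classes.
The equivalence class containing C is {A,C}, of size 2.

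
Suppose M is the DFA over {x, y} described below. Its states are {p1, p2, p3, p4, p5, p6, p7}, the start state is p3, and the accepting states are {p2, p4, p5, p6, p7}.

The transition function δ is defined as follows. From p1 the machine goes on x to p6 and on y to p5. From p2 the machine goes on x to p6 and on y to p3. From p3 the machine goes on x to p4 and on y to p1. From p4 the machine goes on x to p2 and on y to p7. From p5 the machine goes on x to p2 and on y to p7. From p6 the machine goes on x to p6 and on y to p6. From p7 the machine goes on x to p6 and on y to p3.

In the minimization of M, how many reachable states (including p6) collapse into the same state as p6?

All states are reachable from the start state.
P0 = {p2,p4,p5,p6,p7} | {p1,p3}.
Split {p2,p4,p5,p6,p7} by δ(·,y) → {p4,p5,p6} and {p2,p7}.
Split {p4,p5,p6} by δ(·,x) → {p4,p5} and {p6}.
On input x, block {p1,p3} splits into {p1} and {p3}.
The partition is now stable with 5 blocks: {p4,p5} | {p1} | {p2,p7} | {p6} | {p3}.
The equivalence class containing p6 is {p6}, of size 1.

1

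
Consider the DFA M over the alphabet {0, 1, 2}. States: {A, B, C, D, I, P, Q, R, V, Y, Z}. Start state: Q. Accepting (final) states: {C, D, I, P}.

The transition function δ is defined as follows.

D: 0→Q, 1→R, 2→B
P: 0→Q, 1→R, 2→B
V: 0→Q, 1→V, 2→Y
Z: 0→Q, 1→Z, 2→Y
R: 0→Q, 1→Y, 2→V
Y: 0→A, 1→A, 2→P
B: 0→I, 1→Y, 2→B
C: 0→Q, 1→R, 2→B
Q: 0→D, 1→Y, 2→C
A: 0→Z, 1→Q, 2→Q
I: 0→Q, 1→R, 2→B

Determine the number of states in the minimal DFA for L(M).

7

P0 = {C,D,I,P} | {A,B,Q,R,V,Y,Z}.
Refine {A,B,Q,R,V,Y,Z} on symbol 0: members go to different blocks, giving {A,R,V,Y,Z} and {B,Q}.
Split {A,R,V,Y,Z} by δ(·,0) → {R,V,Z} and {A,Y}.
On input 1, block {R,V,Z} splits into {V,Z} and {R}.
Split {B,Q} by δ(·,2) → {Q} and {B}.
Split {A,Y} by δ(·,0) → {Y} and {A}.
No further refinement is possible. Final partition (7 blocks): {C,D,I,P} | {V,Z} | {Q} | {Y} | {R} | {B} | {A}.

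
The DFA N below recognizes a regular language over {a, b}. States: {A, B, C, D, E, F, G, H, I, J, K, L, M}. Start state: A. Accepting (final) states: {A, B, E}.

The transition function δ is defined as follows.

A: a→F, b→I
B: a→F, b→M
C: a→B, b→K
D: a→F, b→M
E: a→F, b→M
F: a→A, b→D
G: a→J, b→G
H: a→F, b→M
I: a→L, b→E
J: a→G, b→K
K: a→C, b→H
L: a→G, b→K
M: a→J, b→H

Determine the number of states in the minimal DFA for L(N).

10

All states are reachable from the start state.
P0 = {A,B,E} | {C,D,F,G,H,I,J,K,L,M}.
Split {C,D,F,G,H,I,J,K,L,M} by δ(·,a) → {D,G,H,I,J,K,L,M} and {C,F}.
On input a, block {D,G,H,I,J,K,L,M} splits into {G,I,J,L,M} and {D,H,K}.
On input b, block {G,I,J,L,M} splits into {J,L,M} and {G} and {I}.
Split {A,B,E} by δ(·,b) → {B,E} and {A}.
Split {J,L,M} by δ(·,a) → {J,L} and {M}.
Refine {C,F} on symbol a: members go to different blocks, giving {C} and {F}.
On input a, block {D,H,K} splits into {D,H} and {K}.
The partition is now stable with 10 blocks: {B,E} | {J,L} | {C} | {D,H} | {G} | {I} | {A} | {M} | {F} | {K}.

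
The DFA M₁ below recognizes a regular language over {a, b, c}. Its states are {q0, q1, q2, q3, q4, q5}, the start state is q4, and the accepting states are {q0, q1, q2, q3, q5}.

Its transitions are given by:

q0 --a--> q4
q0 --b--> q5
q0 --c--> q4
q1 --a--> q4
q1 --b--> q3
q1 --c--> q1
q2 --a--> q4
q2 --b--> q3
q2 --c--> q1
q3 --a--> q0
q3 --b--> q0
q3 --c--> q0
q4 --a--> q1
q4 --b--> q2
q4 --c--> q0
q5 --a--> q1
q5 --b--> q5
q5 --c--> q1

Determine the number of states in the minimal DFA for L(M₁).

All states are reachable from the start state.
Initial partition by acceptance: {q0,q1,q2,q3,q5} | {q4}.
Refine {q0,q1,q2,q3,q5} on symbol a: members go to different blocks, giving {q0,q1,q2} and {q3,q5}.
Refine {q0,q1,q2} on symbol c: members go to different blocks, giving {q1,q2} and {q0}.
Split {q3,q5} by δ(·,a) → {q3} and {q5}.
Stable partition: {q1,q2} | {q4} | {q3} | {q0} | {q5} — 5 equivalence classes.

5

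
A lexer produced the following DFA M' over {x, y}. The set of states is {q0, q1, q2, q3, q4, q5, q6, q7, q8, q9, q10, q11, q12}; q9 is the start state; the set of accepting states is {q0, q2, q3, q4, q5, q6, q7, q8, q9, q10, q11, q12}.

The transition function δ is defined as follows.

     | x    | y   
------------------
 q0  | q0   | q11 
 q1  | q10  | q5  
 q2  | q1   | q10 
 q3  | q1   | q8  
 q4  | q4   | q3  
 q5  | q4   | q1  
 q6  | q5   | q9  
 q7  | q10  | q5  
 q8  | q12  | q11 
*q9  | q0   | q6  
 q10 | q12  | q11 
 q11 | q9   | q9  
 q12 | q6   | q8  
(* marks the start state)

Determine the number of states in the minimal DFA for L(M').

10

States {q2,q7} cannot be reached from the start state, so discard them.
Start with accepting vs non-accepting: {q0,q3,q4,q5,q6,q8,q9,q10,q11,q12} | {q1}.
Refine {q0,q3,q4,q5,q6,q8,q9,q10,q11,q12} on symbol x: members go to different blocks, giving {q0,q4,q5,q6,q8,q9,q10,q11,q12} and {q3}.
On input y, block {q0,q4,q5,q6,q8,q9,q10,q11,q12} splits into {q0,q6,q8,q9,q10,q11,q12} and {q4} and {q5}.
On input x, block {q0,q6,q8,q9,q10,q11,q12} splits into {q0,q8,q9,q10,q11,q12} and {q6}.
On input x, block {q0,q8,q9,q10,q11,q12} splits into {q0,q8,q9,q10,q11} and {q12}.
Split {q0,q8,q9,q10,q11} by δ(·,x) → {q0,q9,q11} and {q8,q10}.
Refine {q0,q9,q11} on symbol y: members go to different blocks, giving {q0,q11} and {q9}.
Split {q0,q11} by δ(·,x) → {q0} and {q11}.
The partition is now stable with 10 blocks: {q0} | {q1} | {q3} | {q4} | {q5} | {q6} | {q12} | {q8,q10} | {q9} | {q11}.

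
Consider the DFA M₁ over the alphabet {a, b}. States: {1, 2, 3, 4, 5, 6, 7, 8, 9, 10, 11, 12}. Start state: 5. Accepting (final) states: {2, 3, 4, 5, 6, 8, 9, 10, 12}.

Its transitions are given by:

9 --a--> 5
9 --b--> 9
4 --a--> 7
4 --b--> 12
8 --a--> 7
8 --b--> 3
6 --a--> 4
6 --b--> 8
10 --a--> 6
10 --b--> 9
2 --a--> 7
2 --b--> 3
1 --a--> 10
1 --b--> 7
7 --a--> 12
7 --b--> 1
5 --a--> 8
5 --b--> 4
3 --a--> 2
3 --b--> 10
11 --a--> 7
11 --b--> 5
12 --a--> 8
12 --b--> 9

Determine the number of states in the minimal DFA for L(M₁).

6

Reachable states from the start: {1,2,3,4,5,6,7,8,9,10,12}. Unreachable: {11} — drop them.
Initial partition by acceptance: {2,3,4,5,6,8,9,10,12} | {1,7}.
Split {2,3,4,5,6,8,9,10,12} by δ(·,a) → {3,5,6,9,10,12} and {2,4,8}.
On input a, block {3,5,6,9,10,12} splits into {3,5,6,12} and {9,10}.
Split {3,5,6,12} by δ(·,b) → {3,12} and {5,6}.
On input a, block {1,7} splits into {1} and {7}.
No further refinement is possible. Final partition (6 blocks): {3,12} | {1} | {2,4,8} | {9,10} | {5,6} | {7}.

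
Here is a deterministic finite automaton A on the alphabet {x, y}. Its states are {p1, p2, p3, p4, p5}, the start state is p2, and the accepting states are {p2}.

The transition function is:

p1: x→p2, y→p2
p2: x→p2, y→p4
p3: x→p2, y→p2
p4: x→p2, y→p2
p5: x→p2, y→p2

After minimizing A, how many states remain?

2

First remove the unreachable states {p1,p3,p5}; 2 states remain.
Start with accepting vs non-accepting: {p2} | {p4}.
The partition is now stable with 2 blocks: {p2} | {p4}.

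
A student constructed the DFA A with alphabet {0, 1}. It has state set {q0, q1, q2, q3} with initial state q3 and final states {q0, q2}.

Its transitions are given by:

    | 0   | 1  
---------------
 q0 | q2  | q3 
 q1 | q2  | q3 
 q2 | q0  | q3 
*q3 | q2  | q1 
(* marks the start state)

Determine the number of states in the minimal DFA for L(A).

All states are reachable from the start state.
Start with accepting vs non-accepting: {q0,q2} | {q1,q3}.
Stable partition: {q0,q2} | {q1,q3} — 2 equivalence classes.

2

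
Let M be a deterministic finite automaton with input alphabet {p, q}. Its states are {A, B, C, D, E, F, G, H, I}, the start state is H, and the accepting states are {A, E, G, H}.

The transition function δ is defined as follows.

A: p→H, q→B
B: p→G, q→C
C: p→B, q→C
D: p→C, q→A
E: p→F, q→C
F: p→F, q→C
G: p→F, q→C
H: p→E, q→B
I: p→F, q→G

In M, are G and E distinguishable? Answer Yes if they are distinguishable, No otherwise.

States {A,D,I} cannot be reached from the start state, so discard them.
P0 = {E,G,H} | {B,C,F}.
Split {E,G,H} by δ(·,p) → {E,G} and {H}.
Split {B,C,F} by δ(·,p) → {C,F} and {B}.
On input p, block {C,F} splits into {C} and {F}.
Stable partition: {E,G} | {C} | {H} | {B} | {F} — 5 equivalence classes.
G and E lie in the same block of the stable partition, so they are equivalent — no string distinguishes them.

No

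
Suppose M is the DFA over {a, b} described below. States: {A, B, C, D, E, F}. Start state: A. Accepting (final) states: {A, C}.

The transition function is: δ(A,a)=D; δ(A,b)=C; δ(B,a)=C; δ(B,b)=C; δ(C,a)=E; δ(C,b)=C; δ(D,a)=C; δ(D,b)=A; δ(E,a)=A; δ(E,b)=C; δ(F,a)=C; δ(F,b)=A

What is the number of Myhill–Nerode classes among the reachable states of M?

2

First remove the unreachable states {B,F}; 4 states remain.
Initial partition by acceptance: {A,C} | {D,E}.
The partition is now stable with 2 blocks: {A,C} | {D,E}.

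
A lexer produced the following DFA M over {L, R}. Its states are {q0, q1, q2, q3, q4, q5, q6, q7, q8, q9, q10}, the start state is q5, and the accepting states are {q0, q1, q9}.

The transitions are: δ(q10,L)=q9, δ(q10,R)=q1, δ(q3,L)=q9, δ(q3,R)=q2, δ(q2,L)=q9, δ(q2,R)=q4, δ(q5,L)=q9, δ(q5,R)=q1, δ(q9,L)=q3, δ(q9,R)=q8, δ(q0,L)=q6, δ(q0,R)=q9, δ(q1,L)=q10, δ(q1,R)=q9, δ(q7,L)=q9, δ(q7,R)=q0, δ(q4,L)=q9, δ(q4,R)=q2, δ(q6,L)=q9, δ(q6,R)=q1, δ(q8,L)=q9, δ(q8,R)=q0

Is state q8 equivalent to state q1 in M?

No

First remove the unreachable states {q7}; 10 states remain.
P0 = {q0,q1,q9} | {q2,q3,q4,q5,q6,q8,q10}.
Split {q0,q1,q9} by δ(·,R) → {q0,q1} and {q9}.
Split {q2,q3,q4,q5,q6,q8,q10} by δ(·,R) → {q5,q6,q8,q10} and {q2,q3,q4}.
No further refinement is possible. Final partition (4 blocks): {q0,q1} | {q5,q6,q8,q10} | {q9} | {q2,q3,q4}.
q8 and q1 end up in different blocks, so they are distinguishable. For instance, the string 'ε' is accepted from only q1.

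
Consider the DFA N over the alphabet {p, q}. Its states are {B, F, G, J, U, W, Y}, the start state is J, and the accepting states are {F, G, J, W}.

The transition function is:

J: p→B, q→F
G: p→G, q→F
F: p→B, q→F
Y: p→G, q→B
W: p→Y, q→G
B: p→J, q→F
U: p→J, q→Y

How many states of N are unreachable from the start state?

Starting at J and following transitions, the reachable set is {B, F, J}. That leaves G, U, W, Y unreachable — 4 in total.

4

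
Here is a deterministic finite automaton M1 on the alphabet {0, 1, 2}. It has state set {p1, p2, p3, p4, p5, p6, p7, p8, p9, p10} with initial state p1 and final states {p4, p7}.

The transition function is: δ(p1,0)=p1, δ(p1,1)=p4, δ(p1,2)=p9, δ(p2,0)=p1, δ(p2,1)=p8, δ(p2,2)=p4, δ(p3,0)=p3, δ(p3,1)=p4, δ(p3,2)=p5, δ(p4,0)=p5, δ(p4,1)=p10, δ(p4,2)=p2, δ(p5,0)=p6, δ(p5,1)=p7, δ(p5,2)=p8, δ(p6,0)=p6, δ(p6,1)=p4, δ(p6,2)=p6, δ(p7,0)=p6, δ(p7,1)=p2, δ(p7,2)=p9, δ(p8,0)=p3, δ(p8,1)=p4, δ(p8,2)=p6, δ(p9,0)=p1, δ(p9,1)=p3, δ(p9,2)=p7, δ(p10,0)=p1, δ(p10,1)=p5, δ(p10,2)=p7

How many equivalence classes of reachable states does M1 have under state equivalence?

4

Every state is reachable, so we keep all 10.
Start with accepting vs non-accepting: {p4,p7} | {p1,p2,p3,p5,p6,p8,p9,p10}.
On input 1, block {p1,p2,p3,p5,p6,p8,p9,p10} splits into {p1,p3,p5,p6,p8} and {p2,p9,p10}.
Refine {p1,p3,p5,p6,p8} on symbol 2: members go to different blocks, giving {p3,p5,p6,p8} and {p1}.
Stable partition: {p4,p7} | {p3,p5,p6,p8} | {p2,p9,p10} | {p1} — 4 equivalence classes.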